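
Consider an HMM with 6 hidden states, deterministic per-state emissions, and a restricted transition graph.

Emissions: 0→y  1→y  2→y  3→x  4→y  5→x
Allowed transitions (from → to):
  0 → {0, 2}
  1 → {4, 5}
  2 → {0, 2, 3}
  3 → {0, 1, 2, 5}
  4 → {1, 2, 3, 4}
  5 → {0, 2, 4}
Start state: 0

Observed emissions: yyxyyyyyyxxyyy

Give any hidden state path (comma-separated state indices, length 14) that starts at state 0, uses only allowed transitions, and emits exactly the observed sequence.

  [0] y  {0,1,2,4}  => 0  start
  [1] y  {0,1,2,4}  => 2  0->2 ok
  [2] x  {3,5}  => 3  2->3 ok
  [3] y  {0,1,2,4}  => 0  3->0 ok
  [4] y  {0,1,2,4}  => 0  0->0 ok
  [5] y  {0,1,2,4}  => 0  0->0 ok
  [6] y  {0,1,2,4}  => 2  0->2 ok
  [7] y  {0,1,2,4}  => 2  2->2 ok
  [8] y  {0,1,2,4}  => 2  2->2 ok
  [9] x  {3,5}  => 3  2->3 ok
  [10] x  {3,5}  => 5  3->5 ok
  [11] y  {0,1,2,4}  => 0  5->0 ok
  [12] y  {0,1,2,4}  => 0  0->0 ok
  [13] y  {0,1,2,4}  => 2  0->2 ok

0,2,3,0,0,0,2,2,2,3,5,0,0,2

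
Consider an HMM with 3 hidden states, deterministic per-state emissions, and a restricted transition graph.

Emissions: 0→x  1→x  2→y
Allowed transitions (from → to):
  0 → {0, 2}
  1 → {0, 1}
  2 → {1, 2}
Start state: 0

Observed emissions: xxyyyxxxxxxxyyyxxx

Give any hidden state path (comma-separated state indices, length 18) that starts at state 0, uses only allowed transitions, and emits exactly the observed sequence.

  pos 0: x in {0,1}, choose 0; start
  pos 1: x in {0,1}, choose 0; 0->0 ok
  pos 2: y in {2}, choose 2; 0->2 ok
  pos 3: y in {2}, choose 2; 2->2 ok
  pos 4: y in {2}, choose 2; 2->2 ok
  pos 5: x in {0,1}, choose 1; 2->1 ok
  pos 6: x in {0,1}, choose 1; 1->1 ok
  pos 7: x in {0,1}, choose 1; 1->1 ok
  pos 8: x in {0,1}, choose 1; 1->1 ok
  pos 9: x in {0,1}, choose 1; 1->1 ok
  pos 10: x in {0,1}, choose 1; 1->1 ok
  pos 11: x in {0,1}, choose 0; 1->0 ok
  pos 12: y in {2}, choose 2; 0->2 ok
  pos 13: y in {2}, choose 2; 2->2 ok
  pos 14: y in {2}, choose 2; 2->2 ok
  pos 15: x in {0,1}, choose 1; 2->1 ok
  pos 16: x in {0,1}, choose 1; 1->1 ok
  pos 17: x in {0,1}, choose 0; 1->0 ok

0,0,2,2,2,1,1,1,1,1,1,0,2,2,2,1,1,0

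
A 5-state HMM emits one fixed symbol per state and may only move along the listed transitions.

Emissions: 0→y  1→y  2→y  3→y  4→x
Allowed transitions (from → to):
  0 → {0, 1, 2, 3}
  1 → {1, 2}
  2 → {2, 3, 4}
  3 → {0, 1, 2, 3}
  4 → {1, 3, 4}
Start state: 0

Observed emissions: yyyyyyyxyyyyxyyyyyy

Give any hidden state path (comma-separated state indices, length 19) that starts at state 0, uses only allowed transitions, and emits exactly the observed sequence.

  pos 0: y in {0,1,2,3}, choose 0; start
  pos 1: y in {0,1,2,3}, choose 3; 0->3 ok
  pos 2: y in {0,1,2,3}, choose 2; 3->2 ok
  pos 3: y in {0,1,2,3}, choose 3; 2->3 ok
  pos 4: y in {0,1,2,3}, choose 2; 3->2 ok
  pos 5: y in {0,1,2,3}, choose 3; 2->3 ok
  pos 6: y in {0,1,2,3}, choose 2; 3->2 ok
  pos 7: x in {4}, choose 4; 2->4 ok
  pos 8: y in {0,1,2,3}, choose 1; 4->1 ok
  pos 9: y in {0,1,2,3}, choose 2; 1->2 ok
  pos 10: y in {0,1,2,3}, choose 3; 2->3 ok
  pos 11: y in {0,1,2,3}, choose 2; 3->2 ok
  pos 12: x in {4}, choose 4; 2->4 ok
  pos 13: y in {0,1,2,3}, choose 3; 4->3 ok
  pos 14: y in {0,1,2,3}, choose 3; 3->3 ok
  pos 15: y in {0,1,2,3}, choose 3; 3->3 ok
  pos 16: y in {0,1,2,3}, choose 1; 3->1 ok
  pos 17: y in {0,1,2,3}, choose 1; 1->1 ok
  pos 18: y in {0,1,2,3}, choose 1; 1->1 ok

0,3,2,3,2,3,2,4,1,2,3,2,4,3,3,3,1,1,1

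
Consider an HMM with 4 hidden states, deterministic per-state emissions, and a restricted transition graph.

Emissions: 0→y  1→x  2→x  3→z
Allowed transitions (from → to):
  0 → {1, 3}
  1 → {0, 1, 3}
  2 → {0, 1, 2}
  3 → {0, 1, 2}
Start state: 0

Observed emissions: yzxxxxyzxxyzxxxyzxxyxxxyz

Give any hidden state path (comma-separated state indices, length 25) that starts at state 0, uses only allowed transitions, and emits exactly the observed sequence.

0,3,1,1,1,1,0,3,2,1,0,3,2,2,2,0,3,2,1,0,1,1,1,0,3

  0: obs=y cand={0} pick 0 [start]
  1: obs=z cand={3} pick 3 [0->3 ok]
  2: obs=x cand={1,2} pick 1 [3->1 ok]
  3: obs=x cand={1,2} pick 1 [1->1 ok]
  4: obs=x cand={1,2} pick 1 [1->1 ok]
  5: obs=x cand={1,2} pick 1 [1->1 ok]
  6: obs=y cand={0} pick 0 [1->0 ok]
  7: obs=z cand={3} pick 3 [0->3 ok]
  8: obs=x cand={1,2} pick 2 [3->2 ok]
  9: obs=x cand={1,2} pick 1 [2->1 ok]
  10: obs=y cand={0} pick 0 [1->0 ok]
  11: obs=z cand={3} pick 3 [0->3 ok]
  12: obs=x cand={1,2} pick 2 [3->2 ok]
  13: obs=x cand={1,2} pick 2 [2->2 ok]
  14: obs=x cand={1,2} pick 2 [2->2 ok]
  15: obs=y cand={0} pick 0 [2->0 ok]
  16: obs=z cand={3} pick 3 [0->3 ok]
  17: obs=x cand={1,2} pick 2 [3->2 ok]
  18: obs=x cand={1,2} pick 1 [2->1 ok]
  19: obs=y cand={0} pick 0 [1->0 ok]
  20: obs=x cand={1,2} pick 1 [0->1 ok]
  21: obs=x cand={1,2} pick 1 [1->1 ok]
  22: obs=x cand={1,2} pick 1 [1->1 ok]
  23: obs=y cand={0} pick 0 [1->0 ok]
  24: obs=z cand={3} pick 3 [0->3 ok]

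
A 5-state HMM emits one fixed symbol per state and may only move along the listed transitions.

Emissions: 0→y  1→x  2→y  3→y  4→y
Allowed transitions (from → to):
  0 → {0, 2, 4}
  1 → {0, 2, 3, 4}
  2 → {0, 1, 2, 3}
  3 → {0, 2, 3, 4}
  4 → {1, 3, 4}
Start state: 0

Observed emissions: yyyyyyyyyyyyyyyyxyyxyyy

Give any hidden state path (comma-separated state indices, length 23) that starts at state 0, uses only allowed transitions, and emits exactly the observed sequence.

0,2,3,3,3,2,2,0,4,4,3,3,2,3,4,4,1,0,2,1,4,3,3

  [0] y  {0,2,3,4}  => 0  start
  [1] y  {0,2,3,4}  => 2  0->2 ok
  [2] y  {0,2,3,4}  => 3  2->3 ok
  [3] y  {0,2,3,4}  => 3  3->3 ok
  [4] y  {0,2,3,4}  => 3  3->3 ok
  [5] y  {0,2,3,4}  => 2  3->2 ok
  [6] y  {0,2,3,4}  => 2  2->2 ok
  [7] y  {0,2,3,4}  => 0  2->0 ok
  [8] y  {0,2,3,4}  => 4  0->4 ok
  [9] y  {0,2,3,4}  => 4  4->4 ok
  [10] y  {0,2,3,4}  => 3  4->3 ok
  [11] y  {0,2,3,4}  => 3  3->3 ok
  [12] y  {0,2,3,4}  => 2  3->2 ok
  [13] y  {0,2,3,4}  => 3  2->3 ok
  [14] y  {0,2,3,4}  => 4  3->4 ok
  [15] y  {0,2,3,4}  => 4  4->4 ok
  [16] x  {1}  => 1  4->1 ok
  [17] y  {0,2,3,4}  => 0  1->0 ok
  [18] y  {0,2,3,4}  => 2  0->2 ok
  [19] x  {1}  => 1  2->1 ok
  [20] y  {0,2,3,4}  => 4  1->4 ok
  [21] y  {0,2,3,4}  => 3  4->3 ok
  [22] y  {0,2,3,4}  => 3  3->3 ok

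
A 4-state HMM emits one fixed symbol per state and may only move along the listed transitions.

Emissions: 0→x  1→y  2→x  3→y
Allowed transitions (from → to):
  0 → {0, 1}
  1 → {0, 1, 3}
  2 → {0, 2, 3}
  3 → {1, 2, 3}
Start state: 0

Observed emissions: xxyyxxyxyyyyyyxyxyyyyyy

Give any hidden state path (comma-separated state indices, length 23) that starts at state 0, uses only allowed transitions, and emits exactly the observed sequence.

0,0,1,1,0,0,1,0,1,1,3,1,1,3,2,3,2,3,3,1,3,3,1

  t0 'x' -> {0,2}, take 0 (start)
  t1 'x' -> {0,2}, take 0 (0->0 ok)
  t2 'y' -> {1,3}, take 1 (0->1 ok)
  t3 'y' -> {1,3}, take 1 (1->1 ok)
  t4 'x' -> {0,2}, take 0 (1->0 ok)
  t5 'x' -> {0,2}, take 0 (0->0 ok)
  t6 'y' -> {1,3}, take 1 (0->1 ok)
  t7 'x' -> {0,2}, take 0 (1->0 ok)
  t8 'y' -> {1,3}, take 1 (0->1 ok)
  t9 'y' -> {1,3}, take 1 (1->1 ok)
  t10 'y' -> {1,3}, take 3 (1->3 ok)
  t11 'y' -> {1,3}, take 1 (3->1 ok)
  t12 'y' -> {1,3}, take 1 (1->1 ok)
  t13 'y' -> {1,3}, take 3 (1->3 ok)
  t14 'x' -> {0,2}, take 2 (3->2 ok)
  t15 'y' -> {1,3}, take 3 (2->3 ok)
  t16 'x' -> {0,2}, take 2 (3->2 ok)
  t17 'y' -> {1,3}, take 3 (2->3 ok)
  t18 'y' -> {1,3}, take 3 (3->3 ok)
  t19 'y' -> {1,3}, take 1 (3->1 ok)
  t20 'y' -> {1,3}, take 3 (1->3 ok)
  t21 'y' -> {1,3}, take 3 (3->3 ok)
  t22 'y' -> {1,3}, take 1 (3->1 ok)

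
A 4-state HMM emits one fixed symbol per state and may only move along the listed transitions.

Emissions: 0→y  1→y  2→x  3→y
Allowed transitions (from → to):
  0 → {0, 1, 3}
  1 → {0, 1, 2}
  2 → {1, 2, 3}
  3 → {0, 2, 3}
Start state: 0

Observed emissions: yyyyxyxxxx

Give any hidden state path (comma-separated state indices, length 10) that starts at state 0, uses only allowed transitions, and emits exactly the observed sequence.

0,1,0,3,2,3,2,2,2,2

  t0 'y' -> {0,1,3}, take 0 (start)
  t1 'y' -> {0,1,3}, take 1 (0->1 ok)
  t2 'y' -> {0,1,3}, take 0 (1->0 ok)
  t3 'y' -> {0,1,3}, take 3 (0->3 ok)
  t4 'x' -> {2}, take 2 (3->2 ok)
  t5 'y' -> {0,1,3}, take 3 (2->3 ok)
  t6 'x' -> {2}, take 2 (3->2 ok)
  t7 'x' -> {2}, take 2 (2->2 ok)
  t8 'x' -> {2}, take 2 (2->2 ok)
  t9 'x' -> {2}, take 2 (2->2 ok)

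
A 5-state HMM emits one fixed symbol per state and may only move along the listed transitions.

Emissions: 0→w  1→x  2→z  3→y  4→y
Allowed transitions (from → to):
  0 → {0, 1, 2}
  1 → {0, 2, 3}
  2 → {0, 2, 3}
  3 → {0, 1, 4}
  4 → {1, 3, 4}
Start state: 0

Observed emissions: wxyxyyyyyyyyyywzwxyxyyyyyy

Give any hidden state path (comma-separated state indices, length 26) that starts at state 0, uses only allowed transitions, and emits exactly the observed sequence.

0,1,3,1,3,4,4,4,3,4,3,4,4,3,0,2,0,1,3,1,3,4,3,4,4,4

  0: obs=w cand={0} pick 0 [start]
  1: obs=x cand={1} pick 1 [0->1 ok]
  2: obs=y cand={3,4} pick 3 [1->3 ok]
  3: obs=x cand={1} pick 1 [3->1 ok]
  4: obs=y cand={3,4} pick 3 [1->3 ok]
  5: obs=y cand={3,4} pick 4 [3->4 ok]
  6: obs=y cand={3,4} pick 4 [4->4 ok]
  7: obs=y cand={3,4} pick 4 [4->4 ok]
  8: obs=y cand={3,4} pick 3 [4->3 ok]
  9: obs=y cand={3,4} pick 4 [3->4 ok]
  10: obs=y cand={3,4} pick 3 [4->3 ok]
  11: obs=y cand={3,4} pick 4 [3->4 ok]
  12: obs=y cand={3,4} pick 4 [4->4 ok]
  13: obs=y cand={3,4} pick 3 [4->3 ok]
  14: obs=w cand={0} pick 0 [3->0 ok]
  15: obs=z cand={2} pick 2 [0->2 ok]
  16: obs=w cand={0} pick 0 [2->0 ok]
  17: obs=x cand={1} pick 1 [0->1 ok]
  18: obs=y cand={3,4} pick 3 [1->3 ok]
  19: obs=x cand={1} pick 1 [3->1 ok]
  20: obs=y cand={3,4} pick 3 [1->3 ok]
  21: obs=y cand={3,4} pick 4 [3->4 ok]
  22: obs=y cand={3,4} pick 3 [4->3 ok]
  23: obs=y cand={3,4} pick 4 [3->4 ok]
  24: obs=y cand={3,4} pick 4 [4->4 ok]
  25: obs=y cand={3,4} pick 4 [4->4 ok]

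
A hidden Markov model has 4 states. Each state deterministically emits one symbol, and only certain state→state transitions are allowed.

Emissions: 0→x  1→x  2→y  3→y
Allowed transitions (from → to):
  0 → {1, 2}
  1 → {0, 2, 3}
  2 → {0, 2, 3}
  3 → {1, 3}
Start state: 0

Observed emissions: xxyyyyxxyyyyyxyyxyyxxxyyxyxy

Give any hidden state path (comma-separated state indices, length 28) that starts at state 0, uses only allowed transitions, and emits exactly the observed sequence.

0,1,2,2,3,3,1,0,2,2,3,3,3,1,3,3,1,3,3,1,0,1,3,3,1,2,0,2

  pos 0: x in {0,1}, choose 0; start
  pos 1: x in {0,1}, choose 1; 0->1 ok
  pos 2: y in {2,3}, choose 2; 1->2 ok
  pos 3: y in {2,3}, choose 2; 2->2 ok
  pos 4: y in {2,3}, choose 3; 2->3 ok
  pos 5: y in {2,3}, choose 3; 3->3 ok
  pos 6: x in {0,1}, choose 1; 3->1 ok
  pos 7: x in {0,1}, choose 0; 1->0 ok
  pos 8: y in {2,3}, choose 2; 0->2 ok
  pos 9: y in {2,3}, choose 2; 2->2 ok
  pos 10: y in {2,3}, choose 3; 2->3 ok
  pos 11: y in {2,3}, choose 3; 3->3 ok
  pos 12: y in {2,3}, choose 3; 3->3 ok
  pos 13: x in {0,1}, choose 1; 3->1 ok
  pos 14: y in {2,3}, choose 3; 1->3 ok
  pos 15: y in {2,3}, choose 3; 3->3 ok
  pos 16: x in {0,1}, choose 1; 3->1 ok
  pos 17: y in {2,3}, choose 3; 1->3 ok
  pos 18: y in {2,3}, choose 3; 3->3 ok
  pos 19: x in {0,1}, choose 1; 3->1 ok
  pos 20: x in {0,1}, choose 0; 1->0 ok
  pos 21: x in {0,1}, choose 1; 0->1 ok
  pos 22: y in {2,3}, choose 3; 1->3 ok
  pos 23: y in {2,3}, choose 3; 3->3 ok
  pos 24: x in {0,1}, choose 1; 3->1 ok
  pos 25: y in {2,3}, choose 2; 1->2 ok
  pos 26: x in {0,1}, choose 0; 2->0 ok
  pos 27: y in {2,3}, choose 2; 0->2 ok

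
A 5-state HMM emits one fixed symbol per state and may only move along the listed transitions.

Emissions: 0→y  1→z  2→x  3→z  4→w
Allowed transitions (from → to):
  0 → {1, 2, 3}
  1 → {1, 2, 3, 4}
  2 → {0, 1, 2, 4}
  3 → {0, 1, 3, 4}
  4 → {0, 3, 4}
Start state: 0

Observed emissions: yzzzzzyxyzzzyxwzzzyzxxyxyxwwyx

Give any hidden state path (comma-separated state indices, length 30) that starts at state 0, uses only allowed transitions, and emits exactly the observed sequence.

0,1,1,1,1,3,0,2,0,3,1,3,0,2,4,3,1,3,0,1,2,2,0,2,0,2,4,4,0,2

  [0] y  {0}  => 0  start
  [1] z  {1,3}  => 1  0->1 ok
  [2] z  {1,3}  => 1  1->1 ok
  [3] z  {1,3}  => 1  1->1 ok
  [4] z  {1,3}  => 1  1->1 ok
  [5] z  {1,3}  => 3  1->3 ok
  [6] y  {0}  => 0  3->0 ok
  [7] x  {2}  => 2  0->2 ok
  [8] y  {0}  => 0  2->0 ok
  [9] z  {1,3}  => 3  0->3 ok
  [10] z  {1,3}  => 1  3->1 ok
  [11] z  {1,3}  => 3  1->3 ok
  [12] y  {0}  => 0  3->0 ok
  [13] x  {2}  => 2  0->2 ok
  [14] w  {4}  => 4  2->4 ok
  [15] z  {1,3}  => 3  4->3 ok
  [16] z  {1,3}  => 1  3->1 ok
  [17] z  {1,3}  => 3  1->3 ok
  [18] y  {0}  => 0  3->0 ok
  [19] z  {1,3}  => 1  0->1 ok
  [20] x  {2}  => 2  1->2 ok
  [21] x  {2}  => 2  2->2 ok
  [22] y  {0}  => 0  2->0 ok
  [23] x  {2}  => 2  0->2 ok
  [24] y  {0}  => 0  2->0 ok
  [25] x  {2}  => 2  0->2 ok
  [26] w  {4}  => 4  2->4 ok
  [27] w  {4}  => 4  4->4 ok
  [28] y  {0}  => 0  4->0 ok
  [29] x  {2}  => 2  0->2 ok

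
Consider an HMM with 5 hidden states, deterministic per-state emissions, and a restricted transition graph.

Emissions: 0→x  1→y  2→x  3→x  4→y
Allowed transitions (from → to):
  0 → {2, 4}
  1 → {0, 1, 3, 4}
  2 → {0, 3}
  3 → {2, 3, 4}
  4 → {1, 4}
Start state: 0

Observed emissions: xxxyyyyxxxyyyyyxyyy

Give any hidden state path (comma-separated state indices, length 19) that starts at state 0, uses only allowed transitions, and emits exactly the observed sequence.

0,2,0,4,4,4,1,0,2,3,4,4,1,4,1,3,4,1,1

  0: obs=x cand={0,2,3} pick 0 [start]
  1: obs=x cand={0,2,3} pick 2 [0->2 ok]
  2: obs=x cand={0,2,3} pick 0 [2->0 ok]
  3: obs=y cand={1,4} pick 4 [0->4 ok]
  4: obs=y cand={1,4} pick 4 [4->4 ok]
  5: obs=y cand={1,4} pick 4 [4->4 ok]
  6: obs=y cand={1,4} pick 1 [4->1 ok]
  7: obs=x cand={0,2,3} pick 0 [1->0 ok]
  8: obs=x cand={0,2,3} pick 2 [0->2 ok]
  9: obs=x cand={0,2,3} pick 3 [2->3 ok]
  10: obs=y cand={1,4} pick 4 [3->4 ok]
  11: obs=y cand={1,4} pick 4 [4->4 ok]
  12: obs=y cand={1,4} pick 1 [4->1 ok]
  13: obs=y cand={1,4} pick 4 [1->4 ok]
  14: obs=y cand={1,4} pick 1 [4->1 ok]
  15: obs=x cand={0,2,3} pick 3 [1->3 ok]
  16: obs=y cand={1,4} pick 4 [3->4 ok]
  17: obs=y cand={1,4} pick 1 [4->1 ok]
  18: obs=y cand={1,4} pick 1 [1->1 ok]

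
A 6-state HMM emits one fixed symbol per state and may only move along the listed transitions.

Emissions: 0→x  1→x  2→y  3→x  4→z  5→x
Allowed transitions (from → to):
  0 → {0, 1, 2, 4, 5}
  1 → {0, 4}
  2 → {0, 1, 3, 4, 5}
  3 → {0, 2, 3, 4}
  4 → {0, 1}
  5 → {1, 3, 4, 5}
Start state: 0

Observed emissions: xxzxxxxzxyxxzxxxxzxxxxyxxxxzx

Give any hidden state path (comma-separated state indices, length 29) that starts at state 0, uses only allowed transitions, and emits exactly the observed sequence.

  pos 0: x in {0,1,3,5}, choose 0; start
  pos 1: x in {0,1,3,5}, choose 5; 0->5 ok
  pos 2: z in {4}, choose 4; 5->4 ok
  pos 3: x in {0,1,3,5}, choose 1; 4->1 ok
  pos 4: x in {0,1,3,5}, choose 0; 1->0 ok
  pos 5: x in {0,1,3,5}, choose 0; 0->0 ok
  pos 6: x in {0,1,3,5}, choose 1; 0->1 ok
  pos 7: z in {4}, choose 4; 1->4 ok
  pos 8: x in {0,1,3,5}, choose 0; 4->0 ok
  pos 9: y in {2}, choose 2; 0->2 ok
  pos 10: x in {0,1,3,5}, choose 0; 2->0 ok
  pos 11: x in {0,1,3,5}, choose 0; 0->0 ok
  pos 12: z in {4}, choose 4; 0->4 ok
  pos 13: x in {0,1,3,5}, choose 0; 4->0 ok
  pos 14: x in {0,1,3,5}, choose 0; 0->0 ok
  pos 15: x in {0,1,3,5}, choose 0; 0->0 ok
  pos 16: x in {0,1,3,5}, choose 5; 0->5 ok
  pos 17: z in {4}, choose 4; 5->4 ok
  pos 18: x in {0,1,3,5}, choose 0; 4->0 ok
  pos 19: x in {0,1,3,5}, choose 0; 0->0 ok
  pos 20: x in {0,1,3,5}, choose 5; 0->5 ok
  pos 21: x in {0,1,3,5}, choose 3; 5->3 ok
  pos 22: y in {2}, choose 2; 3->2 ok
  pos 23: x in {0,1,3,5}, choose 5; 2->5 ok
  pos 24: x in {0,1,3,5}, choose 1; 5->1 ok
  pos 25: x in {0,1,3,5}, choose 0; 1->0 ok
  pos 26: x in {0,1,3,5}, choose 1; 0->1 ok
  pos 27: z in {4}, choose 4; 1->4 ok
  pos 28: x in {0,1,3,5}, choose 0; 4->0 ok

0,5,4,1,0,0,1,4,0,2,0,0,4,0,0,0,5,4,0,0,5,3,2,5,1,0,1,4,0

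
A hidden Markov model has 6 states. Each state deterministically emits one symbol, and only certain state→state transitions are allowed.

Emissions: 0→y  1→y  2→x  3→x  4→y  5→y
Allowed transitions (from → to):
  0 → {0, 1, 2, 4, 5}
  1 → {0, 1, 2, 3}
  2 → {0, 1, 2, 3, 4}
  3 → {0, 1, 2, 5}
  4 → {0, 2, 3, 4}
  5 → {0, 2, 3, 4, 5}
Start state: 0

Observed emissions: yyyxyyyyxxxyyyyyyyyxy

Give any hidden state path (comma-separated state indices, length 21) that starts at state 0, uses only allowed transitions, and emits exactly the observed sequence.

  pos 0: y in {0,1,4,5}, choose 0; start
  pos 1: y in {0,1,4,5}, choose 0; 0->0 ok
  pos 2: y in {0,1,4,5}, choose 5; 0->5 ok
  pos 3: x in {2,3}, choose 3; 5->3 ok
  pos 4: y in {0,1,4,5}, choose 0; 3->0 ok
  pos 5: y in {0,1,4,5}, choose 0; 0->0 ok
  pos 6: y in {0,1,4,5}, choose 5; 0->5 ok
  pos 7: y in {0,1,4,5}, choose 0; 5->0 ok
  pos 8: x in {2,3}, choose 2; 0->2 ok
  pos 9: x in {2,3}, choose 3; 2->3 ok
  pos 10: x in {2,3}, choose 2; 3->2 ok
  pos 11: y in {0,1,4,5}, choose 1; 2->1 ok
  pos 12: y in {0,1,4,5}, choose 0; 1->0 ok
  pos 13: y in {0,1,4,5}, choose 4; 0->4 ok
  pos 14: y in {0,1,4,5}, choose 0; 4->0 ok
  pos 15: y in {0,1,4,5}, choose 4; 0->4 ok
  pos 16: y in {0,1,4,5}, choose 0; 4->0 ok
  pos 17: y in {0,1,4,5}, choose 4; 0->4 ok
  pos 18: y in {0,1,4,5}, choose 4; 4->4 ok
  pos 19: x in {2,3}, choose 2; 4->2 ok
  pos 20: y in {0,1,4,5}, choose 4; 2->4 ok

0,0,5,3,0,0,5,0,2,3,2,1,0,4,0,4,0,4,4,2,4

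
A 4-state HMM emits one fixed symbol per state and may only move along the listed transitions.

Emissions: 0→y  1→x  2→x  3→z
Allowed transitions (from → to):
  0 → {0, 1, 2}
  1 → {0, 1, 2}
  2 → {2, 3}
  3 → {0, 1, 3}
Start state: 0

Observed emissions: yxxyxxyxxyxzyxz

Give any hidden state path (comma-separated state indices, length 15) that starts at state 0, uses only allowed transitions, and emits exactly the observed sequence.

  0: obs=y cand={0} pick 0 [start]
  1: obs=x cand={1,2} pick 1 [0->1 ok]
  2: obs=x cand={1,2} pick 1 [1->1 ok]
  3: obs=y cand={0} pick 0 [1->0 ok]
  4: obs=x cand={1,2} pick 1 [0->1 ok]
  5: obs=x cand={1,2} pick 1 [1->1 ok]
  6: obs=y cand={0} pick 0 [1->0 ok]
  7: obs=x cand={1,2} pick 1 [0->1 ok]
  8: obs=x cand={1,2} pick 1 [1->1 ok]
  9: obs=y cand={0} pick 0 [1->0 ok]
  10: obs=x cand={1,2} pick 2 [0->2 ok]
  11: obs=z cand={3} pick 3 [2->3 ok]
  12: obs=y cand={0} pick 0 [3->0 ok]
  13: obs=x cand={1,2} pick 2 [0->2 ok]
  14: obs=z cand={3} pick 3 [2->3 ok]

0,1,1,0,1,1,0,1,1,0,2,3,0,2,3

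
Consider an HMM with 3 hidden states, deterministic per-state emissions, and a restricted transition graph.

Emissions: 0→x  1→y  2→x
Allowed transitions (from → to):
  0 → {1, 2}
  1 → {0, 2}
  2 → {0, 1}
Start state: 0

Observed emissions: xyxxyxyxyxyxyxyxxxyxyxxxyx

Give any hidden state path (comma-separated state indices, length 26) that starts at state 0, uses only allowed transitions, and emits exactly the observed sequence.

0,1,2,0,1,2,1,0,1,0,1,0,1,2,1,0,2,0,1,0,1,0,2,0,1,0

  [0] x  {0,2}  => 0  start
  [1] y  {1}  => 1  0->1 ok
  [2] x  {0,2}  => 2  1->2 ok
  [3] x  {0,2}  => 0  2->0 ok
  [4] y  {1}  => 1  0->1 ok
  [5] x  {0,2}  => 2  1->2 ok
  [6] y  {1}  => 1  2->1 ok
  [7] x  {0,2}  => 0  1->0 ok
  [8] y  {1}  => 1  0->1 ok
  [9] x  {0,2}  => 0  1->0 ok
  [10] y  {1}  => 1  0->1 ok
  [11] x  {0,2}  => 0  1->0 ok
  [12] y  {1}  => 1  0->1 ok
  [13] x  {0,2}  => 2  1->2 ok
  [14] y  {1}  => 1  2->1 ok
  [15] x  {0,2}  => 0  1->0 ok
  [16] x  {0,2}  => 2  0->2 ok
  [17] x  {0,2}  => 0  2->0 ok
  [18] y  {1}  => 1  0->1 ok
  [19] x  {0,2}  => 0  1->0 ok
  [20] y  {1}  => 1  0->1 ok
  [21] x  {0,2}  => 0  1->0 ok
  [22] x  {0,2}  => 2  0->2 ok
  [23] x  {0,2}  => 0  2->0 ok
  [24] y  {1}  => 1  0->1 ok
  [25] x  {0,2}  => 0  1->0 ok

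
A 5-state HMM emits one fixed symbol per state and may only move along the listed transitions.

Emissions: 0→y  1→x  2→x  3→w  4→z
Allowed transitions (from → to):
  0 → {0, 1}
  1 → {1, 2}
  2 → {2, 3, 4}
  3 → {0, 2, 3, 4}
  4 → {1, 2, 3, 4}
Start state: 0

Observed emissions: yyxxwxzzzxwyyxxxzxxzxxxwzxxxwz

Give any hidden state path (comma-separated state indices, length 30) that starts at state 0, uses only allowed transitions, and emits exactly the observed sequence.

  0: obs=y cand={0} pick 0 [start]
  1: obs=y cand={0} pick 0 [0->0 ok]
  2: obs=x cand={1,2} pick 1 [0->1 ok]
  3: obs=x cand={1,2} pick 2 [1->2 ok]
  4: obs=w cand={3} pick 3 [2->3 ok]
  5: obs=x cand={1,2} pick 2 [3->2 ok]
  6: obs=z cand={4} pick 4 [2->4 ok]
  7: obs=z cand={4} pick 4 [4->4 ok]
  8: obs=z cand={4} pick 4 [4->4 ok]
  9: obs=x cand={1,2} pick 2 [4->2 ok]
  10: obs=w cand={3} pick 3 [2->3 ok]
  11: obs=y cand={0} pick 0 [3->0 ok]
  12: obs=y cand={0} pick 0 [0->0 ok]
  13: obs=x cand={1,2} pick 1 [0->1 ok]
  14: obs=x cand={1,2} pick 1 [1->1 ok]
  15: obs=x cand={1,2} pick 2 [1->2 ok]
  16: obs=z cand={4} pick 4 [2->4 ok]
  17: obs=x cand={1,2} pick 1 [4->1 ok]
  18: obs=x cand={1,2} pick 2 [1->2 ok]
  19: obs=z cand={4} pick 4 [2->4 ok]
  20: obs=x cand={1,2} pick 1 [4->1 ok]
  21: obs=x cand={1,2} pick 2 [1->2 ok]
  22: obs=x cand={1,2} pick 2 [2->2 ok]
  23: obs=w cand={3} pick 3 [2->3 ok]
  24: obs=z cand={4} pick 4 [3->4 ok]
  25: obs=x cand={1,2} pick 1 [4->1 ok]
  26: obs=x cand={1,2} pick 1 [1->1 ok]
  27: obs=x cand={1,2} pick 2 [1->2 ok]
  28: obs=w cand={3} pick 3 [2->3 ok]
  29: obs=z cand={4} pick 4 [3->4 ok]

0,0,1,2,3,2,4,4,4,2,3,0,0,1,1,2,4,1,2,4,1,2,2,3,4,1,1,2,3,4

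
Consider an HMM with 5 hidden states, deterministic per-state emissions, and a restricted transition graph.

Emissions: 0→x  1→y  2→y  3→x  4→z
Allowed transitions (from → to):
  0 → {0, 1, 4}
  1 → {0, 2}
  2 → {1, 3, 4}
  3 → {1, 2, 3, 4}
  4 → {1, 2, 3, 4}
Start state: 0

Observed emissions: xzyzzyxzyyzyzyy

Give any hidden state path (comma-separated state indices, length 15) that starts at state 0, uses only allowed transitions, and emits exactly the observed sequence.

0,4,2,4,4,2,3,4,1,2,4,2,4,1,2

  0: obs=x cand={0,3} pick 0 [start]
  1: obs=z cand={4} pick 4 [0->4 ok]
  2: obs=y cand={1,2} pick 2 [4->2 ok]
  3: obs=z cand={4} pick 4 [2->4 ok]
  4: obs=z cand={4} pick 4 [4->4 ok]
  5: obs=y cand={1,2} pick 2 [4->2 ok]
  6: obs=x cand={0,3} pick 3 [2->3 ok]
  7: obs=z cand={4} pick 4 [3->4 ok]
  8: obs=y cand={1,2} pick 1 [4->1 ok]
  9: obs=y cand={1,2} pick 2 [1->2 ok]
  10: obs=z cand={4} pick 4 [2->4 ok]
  11: obs=y cand={1,2} pick 2 [4->2 ok]
  12: obs=z cand={4} pick 4 [2->4 ok]
  13: obs=y cand={1,2} pick 1 [4->1 ok]
  14: obs=y cand={1,2} pick 2 [1->2 ok]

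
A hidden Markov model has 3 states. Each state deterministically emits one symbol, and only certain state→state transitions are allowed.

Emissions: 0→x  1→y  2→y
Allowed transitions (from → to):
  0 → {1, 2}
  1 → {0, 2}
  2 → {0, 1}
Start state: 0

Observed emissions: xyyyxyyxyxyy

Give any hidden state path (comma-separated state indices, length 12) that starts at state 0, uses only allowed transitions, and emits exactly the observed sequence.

0,2,1,2,0,2,1,0,1,0,2,1

  0: obs=x cand={0} pick 0 [start]
  1: obs=y cand={1,2} pick 2 [0->2 ok]
  2: obs=y cand={1,2} pick 1 [2->1 ok]
  3: obs=y cand={1,2} pick 2 [1->2 ok]
  4: obs=x cand={0} pick 0 [2->0 ok]
  5: obs=y cand={1,2} pick 2 [0->2 ok]
  6: obs=y cand={1,2} pick 1 [2->1 ok]
  7: obs=x cand={0} pick 0 [1->0 ok]
  8: obs=y cand={1,2} pick 1 [0->1 ok]
  9: obs=x cand={0} pick 0 [1->0 ok]
  10: obs=y cand={1,2} pick 2 [0->2 ok]
  11: obs=y cand={1,2} pick 1 [2->1 ok]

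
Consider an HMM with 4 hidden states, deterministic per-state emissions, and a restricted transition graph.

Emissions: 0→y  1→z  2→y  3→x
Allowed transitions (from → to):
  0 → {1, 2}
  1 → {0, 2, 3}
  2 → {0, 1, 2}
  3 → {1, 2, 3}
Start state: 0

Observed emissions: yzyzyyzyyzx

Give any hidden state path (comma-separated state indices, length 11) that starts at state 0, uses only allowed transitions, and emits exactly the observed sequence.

0,1,0,1,0,2,1,2,2,1,3

  pos 0: y in {0,2}, choose 0; start
  pos 1: z in {1}, choose 1; 0->1 ok
  pos 2: y in {0,2}, choose 0; 1->0 ok
  pos 3: z in {1}, choose 1; 0->1 ok
  pos 4: y in {0,2}, choose 0; 1->0 ok
  pos 5: y in {0,2}, choose 2; 0->2 ok
  pos 6: z in {1}, choose 1; 2->1 ok
  pos 7: y in {0,2}, choose 2; 1->2 ok
  pos 8: y in {0,2}, choose 2; 2->2 ok
  pos 9: z in {1}, choose 1; 2->1 ok
  pos 10: x in {3}, choose 3; 1->3 ok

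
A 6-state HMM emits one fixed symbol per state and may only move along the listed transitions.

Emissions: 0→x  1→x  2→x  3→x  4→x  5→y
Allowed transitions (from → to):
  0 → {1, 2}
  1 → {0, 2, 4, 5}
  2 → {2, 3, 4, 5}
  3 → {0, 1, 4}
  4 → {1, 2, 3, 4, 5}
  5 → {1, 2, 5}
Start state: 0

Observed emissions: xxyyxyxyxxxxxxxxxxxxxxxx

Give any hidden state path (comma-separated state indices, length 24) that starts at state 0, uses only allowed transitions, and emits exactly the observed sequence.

  [0] x  {0,1,2,3,4}  => 0  start
  [1] x  {0,1,2,3,4}  => 1  0->1 ok
  [2] y  {5}  => 5  1->5 ok
  [3] y  {5}  => 5  5->5 ok
  [4] x  {0,1,2,3,4}  => 2  5->2 ok
  [5] y  {5}  => 5  2->5 ok
  [6] x  {0,1,2,3,4}  => 1  5->1 ok
  [7] y  {5}  => 5  1->5 ok
  [8] x  {0,1,2,3,4}  => 1  5->1 ok
  [9] x  {0,1,2,3,4}  => 2  1->2 ok
  [10] x  {0,1,2,3,4}  => 3  2->3 ok
  [11] x  {0,1,2,3,4}  => 0  3->0 ok
  [12] x  {0,1,2,3,4}  => 1  0->1 ok
  [13] x  {0,1,2,3,4}  => 2  1->2 ok
  [14] x  {0,1,2,3,4}  => 2  2->2 ok
  [15] x  {0,1,2,3,4}  => 2  2->2 ok
  [16] x  {0,1,2,3,4}  => 4  2->4 ok
  [17] x  {0,1,2,3,4}  => 4  4->4 ok
  [18] x  {0,1,2,3,4}  => 2  4->2 ok
  [19] x  {0,1,2,3,4}  => 2  2->2 ok
  [20] x  {0,1,2,3,4}  => 2  2->2 ok
  [21] x  {0,1,2,3,4}  => 2  2->2 ok
  [22] x  {0,1,2,3,4}  => 4  2->4 ok
  [23] x  {0,1,2,3,4}  => 2  4->2 ok

0,1,5,5,2,5,1,5,1,2,3,0,1,2,2,2,4,4,2,2,2,2,4,2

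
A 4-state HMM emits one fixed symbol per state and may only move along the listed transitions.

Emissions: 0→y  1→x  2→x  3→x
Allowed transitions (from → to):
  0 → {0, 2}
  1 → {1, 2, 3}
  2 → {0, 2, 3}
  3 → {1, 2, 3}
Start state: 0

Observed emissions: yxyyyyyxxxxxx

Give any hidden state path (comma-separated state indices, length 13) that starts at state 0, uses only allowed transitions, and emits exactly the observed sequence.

  0: obs=y cand={0} pick 0 [start]
  1: obs=x cand={1,2,3} pick 2 [0->2 ok]
  2: obs=y cand={0} pick 0 [2->0 ok]
  3: obs=y cand={0} pick 0 [0->0 ok]
  4: obs=y cand={0} pick 0 [0->0 ok]
  5: obs=y cand={0} pick 0 [0->0 ok]
  6: obs=y cand={0} pick 0 [0->0 ok]
  7: obs=x cand={1,2,3} pick 2 [0->2 ok]
  8: obs=x cand={1,2,3} pick 3 [2->3 ok]
  9: obs=x cand={1,2,3} pick 1 [3->1 ok]
  10: obs=x cand={1,2,3} pick 3 [1->3 ok]
  11: obs=x cand={1,2,3} pick 1 [3->1 ok]
  12: obs=x cand={1,2,3} pick 3 [1->3 ok]

0,2,0,0,0,0,0,2,3,1,3,1,3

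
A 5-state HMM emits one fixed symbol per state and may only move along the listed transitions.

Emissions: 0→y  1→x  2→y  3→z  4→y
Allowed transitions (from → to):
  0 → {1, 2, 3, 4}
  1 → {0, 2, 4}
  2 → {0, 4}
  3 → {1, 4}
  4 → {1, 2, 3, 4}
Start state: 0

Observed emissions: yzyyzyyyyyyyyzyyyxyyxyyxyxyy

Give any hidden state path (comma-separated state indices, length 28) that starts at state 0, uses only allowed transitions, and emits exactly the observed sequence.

0,3,4,4,3,4,4,2,4,4,4,2,4,3,4,2,0,1,4,4,1,2,0,1,0,1,2,4

  t0 'y' -> {0,2,4}, take 0 (start)
  t1 'z' -> {3}, take 3 (0->3 ok)
  t2 'y' -> {0,2,4}, take 4 (3->4 ok)
  t3 'y' -> {0,2,4}, take 4 (4->4 ok)
  t4 'z' -> {3}, take 3 (4->3 ok)
  t5 'y' -> {0,2,4}, take 4 (3->4 ok)
  t6 'y' -> {0,2,4}, take 4 (4->4 ok)
  t7 'y' -> {0,2,4}, take 2 (4->2 ok)
  t8 'y' -> {0,2,4}, take 4 (2->4 ok)
  t9 'y' -> {0,2,4}, take 4 (4->4 ok)
  t10 'y' -> {0,2,4}, take 4 (4->4 ok)
  t11 'y' -> {0,2,4}, take 2 (4->2 ok)
  t12 'y' -> {0,2,4}, take 4 (2->4 ok)
  t13 'z' -> {3}, take 3 (4->3 ok)
  t14 'y' -> {0,2,4}, take 4 (3->4 ok)
  t15 'y' -> {0,2,4}, take 2 (4->2 ok)
  t16 'y' -> {0,2,4}, take 0 (2->0 ok)
  t17 'x' -> {1}, take 1 (0->1 ok)
  t18 'y' -> {0,2,4}, take 4 (1->4 ok)
  t19 'y' -> {0,2,4}, take 4 (4->4 ok)
  t20 'x' -> {1}, take 1 (4->1 ok)
  t21 'y' -> {0,2,4}, take 2 (1->2 ok)
  t22 'y' -> {0,2,4}, take 0 (2->0 ok)
  t23 'x' -> {1}, take 1 (0->1 ok)
  t24 'y' -> {0,2,4}, take 0 (1->0 ok)
  t25 'x' -> {1}, take 1 (0->1 ok)
  t26 'y' -> {0,2,4}, take 2 (1->2 ok)
  t27 'y' -> {0,2,4}, take 4 (2->4 ok)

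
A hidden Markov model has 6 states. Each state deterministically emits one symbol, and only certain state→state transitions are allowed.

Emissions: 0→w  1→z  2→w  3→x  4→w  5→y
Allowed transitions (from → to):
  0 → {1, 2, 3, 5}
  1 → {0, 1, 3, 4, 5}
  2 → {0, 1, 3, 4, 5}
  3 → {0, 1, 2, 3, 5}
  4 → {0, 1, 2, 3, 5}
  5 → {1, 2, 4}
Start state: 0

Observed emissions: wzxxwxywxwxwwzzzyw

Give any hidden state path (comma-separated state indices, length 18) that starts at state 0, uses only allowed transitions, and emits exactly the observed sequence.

  [0] w  {0,2,4}  => 0  start
  [1] z  {1}  => 1  0->1 ok
  [2] x  {3}  => 3  1->3 ok
  [3] x  {3}  => 3  3->3 ok
  [4] w  {0,2,4}  => 0  3->0 ok
  [5] x  {3}  => 3  0->3 ok
  [6] y  {5}  => 5  3->5 ok
  [7] w  {0,2,4}  => 4  5->4 ok
  [8] x  {3}  => 3  4->3 ok
  [9] w  {0,2,4}  => 0  3->0 ok
  [10] x  {3}  => 3  0->3 ok
  [11] w  {0,2,4}  => 2  3->2 ok
  [12] w  {0,2,4}  => 0  2->0 ok
  [13] z  {1}  => 1  0->1 ok
  [14] z  {1}  => 1  1->1 ok
  [15] z  {1}  => 1  1->1 ok
  [16] y  {5}  => 5  1->5 ok
  [17] w  {0,2,4}  => 2  5->2 ok

0,1,3,3,0,3,5,4,3,0,3,2,0,1,1,1,5,2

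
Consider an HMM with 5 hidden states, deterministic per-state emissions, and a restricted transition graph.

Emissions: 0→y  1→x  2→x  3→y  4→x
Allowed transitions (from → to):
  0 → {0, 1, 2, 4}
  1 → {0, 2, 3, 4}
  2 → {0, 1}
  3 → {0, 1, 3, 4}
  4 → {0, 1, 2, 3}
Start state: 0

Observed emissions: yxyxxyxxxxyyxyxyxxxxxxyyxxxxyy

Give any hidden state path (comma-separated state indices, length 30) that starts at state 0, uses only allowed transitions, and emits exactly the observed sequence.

0,2,0,4,1,0,1,4,1,2,0,0,2,0,2,0,4,2,1,2,1,2,0,0,2,1,4,1,3,0

  t0 'y' -> {0,3}, take 0 (start)
  t1 'x' -> {1,2,4}, take 2 (0->2 ok)
  t2 'y' -> {0,3}, take 0 (2->0 ok)
  t3 'x' -> {1,2,4}, take 4 (0->4 ok)
  t4 'x' -> {1,2,4}, take 1 (4->1 ok)
  t5 'y' -> {0,3}, take 0 (1->0 ok)
  t6 'x' -> {1,2,4}, take 1 (0->1 ok)
  t7 'x' -> {1,2,4}, take 4 (1->4 ok)
  t8 'x' -> {1,2,4}, take 1 (4->1 ok)
  t9 'x' -> {1,2,4}, take 2 (1->2 ok)
  t10 'y' -> {0,3}, take 0 (2->0 ok)
  t11 'y' -> {0,3}, take 0 (0->0 ok)
  t12 'x' -> {1,2,4}, take 2 (0->2 ok)
  t13 'y' -> {0,3}, take 0 (2->0 ok)
  t14 'x' -> {1,2,4}, take 2 (0->2 ok)
  t15 'y' -> {0,3}, take 0 (2->0 ok)
  t16 'x' -> {1,2,4}, take 4 (0->4 ok)
  t17 'x' -> {1,2,4}, take 2 (4->2 ok)
  t18 'x' -> {1,2,4}, take 1 (2->1 ok)
  t19 'x' -> {1,2,4}, take 2 (1->2 ok)
  t20 'x' -> {1,2,4}, take 1 (2->1 ok)
  t21 'x' -> {1,2,4}, take 2 (1->2 ok)
  t22 'y' -> {0,3}, take 0 (2->0 ok)
  t23 'y' -> {0,3}, take 0 (0->0 ok)
  t24 'x' -> {1,2,4}, take 2 (0->2 ok)
  t25 'x' -> {1,2,4}, take 1 (2->1 ok)
  t26 'x' -> {1,2,4}, take 4 (1->4 ok)
  t27 'x' -> {1,2,4}, take 1 (4->1 ok)
  t28 'y' -> {0,3}, take 3 (1->3 ok)
  t29 'y' -> {0,3}, take 0 (3->0 ok)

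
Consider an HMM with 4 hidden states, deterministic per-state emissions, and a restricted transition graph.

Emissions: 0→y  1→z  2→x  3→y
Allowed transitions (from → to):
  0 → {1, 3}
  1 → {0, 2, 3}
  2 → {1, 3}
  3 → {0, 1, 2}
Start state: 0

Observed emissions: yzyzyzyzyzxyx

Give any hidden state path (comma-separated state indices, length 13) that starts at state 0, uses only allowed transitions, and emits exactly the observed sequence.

0,1,0,1,0,1,0,1,3,1,2,3,2

  [0] y  {0,3}  => 0  start
  [1] z  {1}  => 1  0->1 ok
  [2] y  {0,3}  => 0  1->0 ok
  [3] z  {1}  => 1  0->1 ok
  [4] y  {0,3}  => 0  1->0 ok
  [5] z  {1}  => 1  0->1 ok
  [6] y  {0,3}  => 0  1->0 ok
  [7] z  {1}  => 1  0->1 ok
  [8] y  {0,3}  => 3  1->3 ok
  [9] z  {1}  => 1  3->1 ok
  [10] x  {2}  => 2  1->2 ok
  [11] y  {0,3}  => 3  2->3 ok
  [12] x  {2}  => 2  3->2 ok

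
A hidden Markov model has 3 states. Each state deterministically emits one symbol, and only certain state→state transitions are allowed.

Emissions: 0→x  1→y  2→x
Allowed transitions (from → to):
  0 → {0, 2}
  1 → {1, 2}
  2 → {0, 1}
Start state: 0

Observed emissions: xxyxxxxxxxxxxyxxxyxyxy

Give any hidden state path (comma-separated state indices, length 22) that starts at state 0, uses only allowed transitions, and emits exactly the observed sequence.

  t0 'x' -> {0,2}, take 0 (start)
  t1 'x' -> {0,2}, take 2 (0->2 ok)
  t2 'y' -> {1}, take 1 (2->1 ok)
  t3 'x' -> {0,2}, take 2 (1->2 ok)
  t4 'x' -> {0,2}, take 0 (2->0 ok)
  t5 'x' -> {0,2}, take 2 (0->2 ok)
  t6 'x' -> {0,2}, take 0 (2->0 ok)
  t7 'x' -> {0,2}, take 0 (0->0 ok)
  t8 'x' -> {0,2}, take 0 (0->0 ok)
  t9 'x' -> {0,2}, take 2 (0->2 ok)
  t10 'x' -> {0,2}, take 0 (2->0 ok)
  t11 'x' -> {0,2}, take 0 (0->0 ok)
  t12 'x' -> {0,2}, take 2 (0->2 ok)
  t13 'y' -> {1}, take 1 (2->1 ok)
  t14 'x' -> {0,2}, take 2 (1->2 ok)
  t15 'x' -> {0,2}, take 0 (2->0 ok)
  t16 'x' -> {0,2}, take 2 (0->2 ok)
  t17 'y' -> {1}, take 1 (2->1 ok)
  t18 'x' -> {0,2}, take 2 (1->2 ok)
  t19 'y' -> {1}, take 1 (2->1 ok)
  t20 'x' -> {0,2}, take 2 (1->2 ok)
  t21 'y' -> {1}, take 1 (2->1 ok)

0,2,1,2,0,2,0,0,0,2,0,0,2,1,2,0,2,1,2,1,2,1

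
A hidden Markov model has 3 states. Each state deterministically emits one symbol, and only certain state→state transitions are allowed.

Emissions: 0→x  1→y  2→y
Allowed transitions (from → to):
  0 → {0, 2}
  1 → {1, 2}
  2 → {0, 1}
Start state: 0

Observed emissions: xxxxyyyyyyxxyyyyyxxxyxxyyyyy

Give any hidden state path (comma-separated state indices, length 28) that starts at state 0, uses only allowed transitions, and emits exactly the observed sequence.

0,0,0,0,2,1,1,1,1,2,0,0,2,1,1,1,2,0,0,0,2,0,0,2,1,1,1,1

  0: obs=x cand={0} pick 0 [start]
  1: obs=x cand={0} pick 0 [0->0 ok]
  2: obs=x cand={0} pick 0 [0->0 ok]
  3: obs=x cand={0} pick 0 [0->0 ok]
  4: obs=y cand={1,2} pick 2 [0->2 ok]
  5: obs=y cand={1,2} pick 1 [2->1 ok]
  6: obs=y cand={1,2} pick 1 [1->1 ok]
  7: obs=y cand={1,2} pick 1 [1->1 ok]
  8: obs=y cand={1,2} pick 1 [1->1 ok]
  9: obs=y cand={1,2} pick 2 [1->2 ok]
  10: obs=x cand={0} pick 0 [2->0 ok]
  11: obs=x cand={0} pick 0 [0->0 ok]
  12: obs=y cand={1,2} pick 2 [0->2 ok]
  13: obs=y cand={1,2} pick 1 [2->1 ok]
  14: obs=y cand={1,2} pick 1 [1->1 ok]
  15: obs=y cand={1,2} pick 1 [1->1 ok]
  16: obs=y cand={1,2} pick 2 [1->2 ok]
  17: obs=x cand={0} pick 0 [2->0 ok]
  18: obs=x cand={0} pick 0 [0->0 ok]
  19: obs=x cand={0} pick 0 [0->0 ok]
  20: obs=y cand={1,2} pick 2 [0->2 ok]
  21: obs=x cand={0} pick 0 [2->0 ok]
  22: obs=x cand={0} pick 0 [0->0 ok]
  23: obs=y cand={1,2} pick 2 [0->2 ok]
  24: obs=y cand={1,2} pick 1 [2->1 ok]
  25: obs=y cand={1,2} pick 1 [1->1 ok]
  26: obs=y cand={1,2} pick 1 [1->1 ok]
  27: obs=y cand={1,2} pick 1 [1->1 ok]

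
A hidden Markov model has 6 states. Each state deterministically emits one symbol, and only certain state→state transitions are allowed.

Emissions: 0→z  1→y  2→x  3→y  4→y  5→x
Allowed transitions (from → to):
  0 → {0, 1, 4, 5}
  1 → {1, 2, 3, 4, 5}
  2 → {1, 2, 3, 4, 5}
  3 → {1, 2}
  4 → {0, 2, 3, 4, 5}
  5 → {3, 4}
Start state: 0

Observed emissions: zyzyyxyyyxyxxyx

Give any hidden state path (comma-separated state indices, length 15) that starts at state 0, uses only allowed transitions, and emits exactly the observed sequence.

0,4,0,4,3,2,3,1,3,2,4,2,2,3,2

  t0 'z' -> {0}, take 0 (start)
  t1 'y' -> {1,3,4}, take 4 (0->4 ok)
  t2 'z' -> {0}, take 0 (4->0 ok)
  t3 'y' -> {1,3,4}, take 4 (0->4 ok)
  t4 'y' -> {1,3,4}, take 3 (4->3 ok)
  t5 'x' -> {2,5}, take 2 (3->2 ok)
  t6 'y' -> {1,3,4}, take 3 (2->3 ok)
  t7 'y' -> {1,3,4}, take 1 (3->1 ok)
  t8 'y' -> {1,3,4}, take 3 (1->3 ok)
  t9 'x' -> {2,5}, take 2 (3->2 ok)
  t10 'y' -> {1,3,4}, take 4 (2->4 ok)
  t11 'x' -> {2,5}, take 2 (4->2 ok)
  t12 'x' -> {2,5}, take 2 (2->2 ok)
  t13 'y' -> {1,3,4}, take 3 (2->3 ok)
  t14 'x' -> {2,5}, take 2 (3->2 ok)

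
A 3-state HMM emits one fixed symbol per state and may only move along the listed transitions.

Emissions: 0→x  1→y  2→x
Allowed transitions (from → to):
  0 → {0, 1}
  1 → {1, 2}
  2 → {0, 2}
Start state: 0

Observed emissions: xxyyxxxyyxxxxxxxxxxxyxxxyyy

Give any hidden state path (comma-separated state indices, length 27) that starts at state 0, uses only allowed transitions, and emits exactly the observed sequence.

  0: obs=x cand={0,2} pick 0 [start]
  1: obs=x cand={0,2} pick 0 [0->0 ok]
  2: obs=y cand={1} pick 1 [0->1 ok]
  3: obs=y cand={1} pick 1 [1->1 ok]
  4: obs=x cand={0,2} pick 2 [1->2 ok]
  5: obs=x cand={0,2} pick 0 [2->0 ok]
  6: obs=x cand={0,2} pick 0 [0->0 ok]
  7: obs=y cand={1} pick 1 [0->1 ok]
  8: obs=y cand={1} pick 1 [1->1 ok]
  9: obs=x cand={0,2} pick 2 [1->2 ok]
  10: obs=x cand={0,2} pick 2 [2->2 ok]
  11: obs=x cand={0,2} pick 2 [2->2 ok]
  12: obs=x cand={0,2} pick 2 [2->2 ok]
  13: obs=x cand={0,2} pick 2 [2->2 ok]
  14: obs=x cand={0,2} pick 2 [2->2 ok]
  15: obs=x cand={0,2} pick 2 [2->2 ok]
  16: obs=x cand={0,2} pick 0 [2->0 ok]
  17: obs=x cand={0,2} pick 0 [0->0 ok]
  18: obs=x cand={0,2} pick 0 [0->0 ok]
  19: obs=x cand={0,2} pick 0 [0->0 ok]
  20: obs=y cand={1} pick 1 [0->1 ok]
  21: obs=x cand={0,2} pick 2 [1->2 ok]
  22: obs=x cand={0,2} pick 2 [2->2 ok]
  23: obs=x cand={0,2} pick 0 [2->0 ok]
  24: obs=y cand={1} pick 1 [0->1 ok]
  25: obs=y cand={1} pick 1 [1->1 ok]
  26: obs=y cand={1} pick 1 [1->1 ok]

0,0,1,1,2,0,0,1,1,2,2,2,2,2,2,2,0,0,0,0,1,2,2,0,1,1,1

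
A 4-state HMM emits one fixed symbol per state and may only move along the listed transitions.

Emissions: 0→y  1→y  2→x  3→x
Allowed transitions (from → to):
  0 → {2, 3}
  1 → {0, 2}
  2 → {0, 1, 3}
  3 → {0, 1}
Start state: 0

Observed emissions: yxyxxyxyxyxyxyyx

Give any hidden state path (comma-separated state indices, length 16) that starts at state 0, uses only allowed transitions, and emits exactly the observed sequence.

0,3,1,2,3,1,2,1,2,0,2,1,2,1,0,2

  [0] y  {0,1}  => 0  start
  [1] x  {2,3}  => 3  0->3 ok
  [2] y  {0,1}  => 1  3->1 ok
  [3] x  {2,3}  => 2  1->2 ok
  [4] x  {2,3}  => 3  2->3 ok
  [5] y  {0,1}  => 1  3->1 ok
  [6] x  {2,3}  => 2  1->2 ok
  [7] y  {0,1}  => 1  2->1 ok
  [8] x  {2,3}  => 2  1->2 ok
  [9] y  {0,1}  => 0  2->0 ok
  [10] x  {2,3}  => 2  0->2 ok
  [11] y  {0,1}  => 1  2->1 ok
  [12] x  {2,3}  => 2  1->2 ok
  [13] y  {0,1}  => 1  2->1 ok
  [14] y  {0,1}  => 0  1->0 ok
  [15] x  {2,3}  => 2  0->2 ok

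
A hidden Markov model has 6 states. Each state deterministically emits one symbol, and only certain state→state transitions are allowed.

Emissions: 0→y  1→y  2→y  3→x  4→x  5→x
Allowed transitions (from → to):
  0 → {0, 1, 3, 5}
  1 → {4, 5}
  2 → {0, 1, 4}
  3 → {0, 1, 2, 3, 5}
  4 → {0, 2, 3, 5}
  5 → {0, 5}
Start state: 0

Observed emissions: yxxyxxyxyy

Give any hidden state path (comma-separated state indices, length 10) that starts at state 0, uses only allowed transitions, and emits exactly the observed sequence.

  t0 'y' -> {0,1,2}, take 0 (start)
  t1 'x' -> {3,4,5}, take 3 (0->3 ok)
  t2 'x' -> {3,4,5}, take 3 (3->3 ok)
  t3 'y' -> {0,1,2}, take 2 (3->2 ok)
  t4 'x' -> {3,4,5}, take 4 (2->4 ok)
  t5 'x' -> {3,4,5}, take 3 (4->3 ok)
  t6 'y' -> {0,1,2}, take 1 (3->1 ok)
  t7 'x' -> {3,4,5}, take 4 (1->4 ok)
  t8 'y' -> {0,1,2}, take 2 (4->2 ok)
  t9 'y' -> {0,1,2}, take 0 (2->0 ok)

0,3,3,2,4,3,1,4,2,0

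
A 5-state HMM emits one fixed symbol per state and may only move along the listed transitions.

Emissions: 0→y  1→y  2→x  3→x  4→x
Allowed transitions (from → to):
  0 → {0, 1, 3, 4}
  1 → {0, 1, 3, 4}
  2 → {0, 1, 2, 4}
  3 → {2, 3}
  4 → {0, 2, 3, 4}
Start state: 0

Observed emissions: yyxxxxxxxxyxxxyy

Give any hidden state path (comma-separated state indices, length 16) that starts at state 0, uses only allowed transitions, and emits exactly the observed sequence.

0,1,3,3,2,2,4,4,4,2,0,3,3,2,0,1

  0: obs=y cand={0,1} pick 0 [start]
  1: obs=y cand={0,1} pick 1 [0->1 ok]
  2: obs=x cand={2,3,4} pick 3 [1->3 ok]
  3: obs=x cand={2,3,4} pick 3 [3->3 ok]
  4: obs=x cand={2,3,4} pick 2 [3->2 ok]
  5: obs=x cand={2,3,4} pick 2 [2->2 ok]
  6: obs=x cand={2,3,4} pick 4 [2->4 ok]
  7: obs=x cand={2,3,4} pick 4 [4->4 ok]
  8: obs=x cand={2,3,4} pick 4 [4->4 ok]
  9: obs=x cand={2,3,4} pick 2 [4->2 ok]
  10: obs=y cand={0,1} pick 0 [2->0 ok]
  11: obs=x cand={2,3,4} pick 3 [0->3 ok]
  12: obs=x cand={2,3,4} pick 3 [3->3 ok]
  13: obs=x cand={2,3,4} pick 2 [3->2 ok]
  14: obs=y cand={0,1} pick 0 [2->0 ok]
  15: obs=y cand={0,1} pick 1 [0->1 ok]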